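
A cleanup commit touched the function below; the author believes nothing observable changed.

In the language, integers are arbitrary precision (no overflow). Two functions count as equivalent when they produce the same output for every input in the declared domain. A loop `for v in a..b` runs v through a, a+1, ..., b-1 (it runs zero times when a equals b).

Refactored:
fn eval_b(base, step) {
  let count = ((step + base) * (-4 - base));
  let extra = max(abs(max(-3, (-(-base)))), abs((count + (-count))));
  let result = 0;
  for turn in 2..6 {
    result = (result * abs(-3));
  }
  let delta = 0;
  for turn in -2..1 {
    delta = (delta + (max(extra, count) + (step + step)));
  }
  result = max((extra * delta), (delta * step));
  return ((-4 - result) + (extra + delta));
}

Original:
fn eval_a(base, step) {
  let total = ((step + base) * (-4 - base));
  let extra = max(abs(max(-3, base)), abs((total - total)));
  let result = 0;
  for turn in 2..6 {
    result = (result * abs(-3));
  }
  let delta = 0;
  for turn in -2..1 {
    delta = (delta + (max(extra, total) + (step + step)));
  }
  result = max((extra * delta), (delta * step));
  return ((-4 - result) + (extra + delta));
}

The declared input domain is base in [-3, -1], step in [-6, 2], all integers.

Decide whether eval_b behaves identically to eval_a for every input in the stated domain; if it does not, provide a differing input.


Reading the diff, among the changes: local variable names differ; also arithmetic usage differs.
As a probe, take base=-3, step=-2: eval_a runs total := 5 | extra := 3 | result := 0 | iter turn=2: | result := 0 | iter turn=3: | result := 0 | iter turn=4: | result := 0 | iter turn=5: | result := 0 | delta := 0 | iter turn=-2: | delta := 1 | iter turn=-1: | delta := 2 | iter turn=0: | delta := 3 | result := 9 | result -7; eval_b runs count := 5 | extra := 3 | result := 0 | iter turn=2: | result := 0 | iter turn=3: | result := 0 | iter turn=4: | result := 0 | iter turn=5: | result := 0 | delta := 0 | iter turn=-2: | delta := 1 | iter turn=-1: | delta := 2 | iter turn=0: | delta := 3 | result := 9 | result -7; both end at -7.
Every one of the 27 inputs gives matching results.
verdict: equivalent


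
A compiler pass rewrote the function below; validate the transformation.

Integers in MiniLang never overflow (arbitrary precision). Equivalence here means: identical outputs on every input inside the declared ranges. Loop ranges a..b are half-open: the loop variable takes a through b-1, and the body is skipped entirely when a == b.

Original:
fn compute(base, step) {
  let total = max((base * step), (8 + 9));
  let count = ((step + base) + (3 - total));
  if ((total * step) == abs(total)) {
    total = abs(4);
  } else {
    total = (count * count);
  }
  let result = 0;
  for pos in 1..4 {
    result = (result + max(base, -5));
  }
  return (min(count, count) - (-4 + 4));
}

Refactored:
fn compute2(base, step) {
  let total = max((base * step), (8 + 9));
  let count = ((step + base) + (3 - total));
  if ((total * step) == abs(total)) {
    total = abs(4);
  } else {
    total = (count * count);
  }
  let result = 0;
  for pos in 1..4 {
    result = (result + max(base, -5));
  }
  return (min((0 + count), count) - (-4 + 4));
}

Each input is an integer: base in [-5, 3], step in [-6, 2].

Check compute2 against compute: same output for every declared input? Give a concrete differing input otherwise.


This is a faithful refactor — constant usage differs; also arithmetic usage differs, but the computed results match everywhere.
Tracing base=0, step=2: compute: total=17, then count=-12, then ((total * step) == abs(total)) is false, then total=144, then result=0, then (pos=1), then result=0, then (pos=2), then result=0, then (pos=3), then result=0, then returns -12 | compute2: total=17, then count=-12, then ((total * step) == abs(total)) is false, then total=144, then result=0, then (pos=1), then result=0, then (pos=2), then result=0, then (pos=3), then result=0, then returns -12 — matching result -12.
Every one of the 81 inputs gives matching results.
verdict: equivalent


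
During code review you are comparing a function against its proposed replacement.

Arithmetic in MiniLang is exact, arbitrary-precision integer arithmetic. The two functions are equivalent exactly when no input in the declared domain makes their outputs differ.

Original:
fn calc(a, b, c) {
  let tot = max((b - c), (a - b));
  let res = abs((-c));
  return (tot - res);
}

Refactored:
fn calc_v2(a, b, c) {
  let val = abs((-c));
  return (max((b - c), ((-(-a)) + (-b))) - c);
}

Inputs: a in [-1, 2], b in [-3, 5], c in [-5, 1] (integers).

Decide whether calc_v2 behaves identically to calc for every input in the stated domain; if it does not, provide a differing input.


The rewrite breaks on a=-1, b=-3, c=-5, where the results are -3 and 7.
calc: tot = 2; res = 5; return -3
calc_v2: val = 5; return 7
verdict: not equivalent; witness: a=-1, b=-3, c=-5


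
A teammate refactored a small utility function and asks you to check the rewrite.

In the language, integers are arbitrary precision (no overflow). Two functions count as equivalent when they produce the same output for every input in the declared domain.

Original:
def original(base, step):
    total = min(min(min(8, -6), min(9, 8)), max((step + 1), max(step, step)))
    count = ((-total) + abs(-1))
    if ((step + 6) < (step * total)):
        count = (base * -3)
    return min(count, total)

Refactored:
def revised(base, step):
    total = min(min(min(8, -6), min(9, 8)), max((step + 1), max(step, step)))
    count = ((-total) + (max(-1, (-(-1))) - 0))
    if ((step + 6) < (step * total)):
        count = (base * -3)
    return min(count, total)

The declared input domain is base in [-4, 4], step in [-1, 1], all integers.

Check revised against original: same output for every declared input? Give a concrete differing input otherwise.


Differences: min/max/abs usage differs; and constant usage differs; and arithmetic usage differs — yet all 27 inputs agree.
verdict: equivalent


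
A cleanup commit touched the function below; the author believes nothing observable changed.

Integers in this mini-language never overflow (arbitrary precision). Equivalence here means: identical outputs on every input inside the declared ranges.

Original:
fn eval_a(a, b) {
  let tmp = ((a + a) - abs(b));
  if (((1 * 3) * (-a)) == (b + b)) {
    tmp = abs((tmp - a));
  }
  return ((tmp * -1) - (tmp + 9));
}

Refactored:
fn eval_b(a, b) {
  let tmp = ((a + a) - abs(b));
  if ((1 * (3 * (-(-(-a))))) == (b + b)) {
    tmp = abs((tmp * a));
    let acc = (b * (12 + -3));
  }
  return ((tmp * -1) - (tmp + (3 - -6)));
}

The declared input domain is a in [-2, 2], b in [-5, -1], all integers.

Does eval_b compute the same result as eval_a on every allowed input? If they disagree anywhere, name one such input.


Run the pair on a=2, b=-3.
eval_a: tmp = 1; (((1 * 3) * (-a)) == (b + b)) -> true; tmp = 1; return -11
eval_b: tmp = 1; ((1 * (3 * (-(-(-a))))) == (b + b)) -> true; tmp = 2; acc = -27; return -13
-11 != -13, so the rewrite changes behavior.
verdict: not equivalent; witness: a=2, b=-3


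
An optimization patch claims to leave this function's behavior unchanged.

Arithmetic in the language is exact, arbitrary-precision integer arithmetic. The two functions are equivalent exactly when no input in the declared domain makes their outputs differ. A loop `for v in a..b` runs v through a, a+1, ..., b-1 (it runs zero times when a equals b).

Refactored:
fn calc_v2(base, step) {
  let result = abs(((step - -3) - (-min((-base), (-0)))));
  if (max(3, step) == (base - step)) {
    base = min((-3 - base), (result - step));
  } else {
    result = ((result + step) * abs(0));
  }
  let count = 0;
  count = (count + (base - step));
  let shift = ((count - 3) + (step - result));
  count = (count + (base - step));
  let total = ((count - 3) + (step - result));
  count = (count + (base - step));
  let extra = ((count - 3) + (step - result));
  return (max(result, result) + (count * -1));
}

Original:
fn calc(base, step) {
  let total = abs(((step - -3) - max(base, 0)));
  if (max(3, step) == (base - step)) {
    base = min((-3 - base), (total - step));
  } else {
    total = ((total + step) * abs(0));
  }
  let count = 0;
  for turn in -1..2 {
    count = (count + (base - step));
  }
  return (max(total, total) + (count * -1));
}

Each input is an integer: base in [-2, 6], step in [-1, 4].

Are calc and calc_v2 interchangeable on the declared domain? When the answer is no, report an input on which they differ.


Behavior is preserved: although loop structure differs; statement counts differ; min/max/abs usage differs; constant usage differs; arithmetic usage differs; local variable names differ, the outputs never diverge.
Spot check at base=4, step=3 — calc: total := 2 | (max(3, step) == (base - step)): false | total := 0 | count := 0 | iter turn=-1: | count := 1 | iter turn=0: | count := 2 | iter turn=1: | count := 3 | result -3. calc_v2: result := 2 | (max(3, step) == (base - step)): false | result := 0 | count := 0 | count := 1 | shift := 1 | count := 2 | total := 2 | count := 3 | extra := 3 | result -3. Both give -3.
Across all 54 domain points the two functions coincide.
verdict: equivalent


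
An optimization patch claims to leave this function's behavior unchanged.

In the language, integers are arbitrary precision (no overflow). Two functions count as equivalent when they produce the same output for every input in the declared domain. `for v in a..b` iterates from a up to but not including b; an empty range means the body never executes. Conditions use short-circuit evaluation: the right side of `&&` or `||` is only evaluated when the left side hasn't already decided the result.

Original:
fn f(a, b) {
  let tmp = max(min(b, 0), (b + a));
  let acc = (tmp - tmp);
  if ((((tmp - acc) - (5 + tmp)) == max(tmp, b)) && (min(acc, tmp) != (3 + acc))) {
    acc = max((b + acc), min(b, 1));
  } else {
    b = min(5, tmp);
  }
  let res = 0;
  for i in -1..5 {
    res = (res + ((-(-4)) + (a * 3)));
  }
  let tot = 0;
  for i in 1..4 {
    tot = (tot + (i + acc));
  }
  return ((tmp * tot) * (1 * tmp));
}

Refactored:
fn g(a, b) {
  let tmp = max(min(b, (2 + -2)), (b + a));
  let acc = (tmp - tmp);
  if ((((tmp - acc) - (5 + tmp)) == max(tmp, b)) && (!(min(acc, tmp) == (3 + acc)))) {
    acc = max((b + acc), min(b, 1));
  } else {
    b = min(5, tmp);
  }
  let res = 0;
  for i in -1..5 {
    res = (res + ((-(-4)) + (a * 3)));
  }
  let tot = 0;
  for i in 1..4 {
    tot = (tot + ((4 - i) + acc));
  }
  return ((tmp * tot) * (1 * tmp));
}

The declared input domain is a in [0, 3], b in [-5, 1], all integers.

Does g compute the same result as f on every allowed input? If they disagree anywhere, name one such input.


This is a faithful refactor — comparison usage differs, and arithmetic usage differs, and boolean connective usage differs, and constant usage differs, but the computed results match everywhere.
Spot check at a=1, b=-3 — f: tmp becomes -2; next acc becomes 0; next ((((tmp - acc) - (5 + tmp)) == max(tmp, b)) && (min(acc, tmp) != (3 + acc))) evaluates to false; next b becomes -2; next res becomes 0; next at i=-1:; next res becomes 7; next at i=0:; next res becomes 14; next at i=1:; next res becomes 21; next at i=2:; next res becomes 28; next at i=3:; next res becomes 35; next at i=4:; next res becomes 42; next tot becomes 0; next at i=1:; next tot becomes 1; next at i=2:; next tot becomes 3; next at i=3:; next tot becomes 6; next final value 24. g: tmp becomes -2; next acc becomes 0; next ((((tmp - acc) - (5 + tmp)) == max(tmp, b)) && (!(min(acc, tmp) == (3 + acc)))) evaluates to false; next b becomes -2; next res becomes 0; next at i=-1:; next res becomes 7; next at i=0:; next res becomes 14; next at i=1:; next res becomes 21; next at i=2:; next res becomes 28; next at i=3:; next res becomes 35; next at i=4:; next res becomes 42; next tot becomes 0; next at i=1:; next tot becomes 3; next at i=2:; next tot becomes 5; next at i=3:; next tot becomes 6; next final value 24. Both give 24.
Checked all 28 inputs in the declared domain: the outputs agree on every one.
verdict: equivalent


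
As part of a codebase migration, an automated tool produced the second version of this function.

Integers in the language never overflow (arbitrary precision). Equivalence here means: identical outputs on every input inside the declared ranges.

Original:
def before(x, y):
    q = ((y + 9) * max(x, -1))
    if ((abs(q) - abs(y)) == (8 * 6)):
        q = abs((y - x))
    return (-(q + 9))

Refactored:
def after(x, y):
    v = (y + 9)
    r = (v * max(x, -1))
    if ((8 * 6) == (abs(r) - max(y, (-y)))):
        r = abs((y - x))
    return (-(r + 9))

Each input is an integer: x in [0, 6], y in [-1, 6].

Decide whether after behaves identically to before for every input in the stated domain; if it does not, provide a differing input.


Differences: statement counts differ, plus min/max/abs usage differs, plus local variable names differ — yet all 56 inputs agree.
verdict: equivalent


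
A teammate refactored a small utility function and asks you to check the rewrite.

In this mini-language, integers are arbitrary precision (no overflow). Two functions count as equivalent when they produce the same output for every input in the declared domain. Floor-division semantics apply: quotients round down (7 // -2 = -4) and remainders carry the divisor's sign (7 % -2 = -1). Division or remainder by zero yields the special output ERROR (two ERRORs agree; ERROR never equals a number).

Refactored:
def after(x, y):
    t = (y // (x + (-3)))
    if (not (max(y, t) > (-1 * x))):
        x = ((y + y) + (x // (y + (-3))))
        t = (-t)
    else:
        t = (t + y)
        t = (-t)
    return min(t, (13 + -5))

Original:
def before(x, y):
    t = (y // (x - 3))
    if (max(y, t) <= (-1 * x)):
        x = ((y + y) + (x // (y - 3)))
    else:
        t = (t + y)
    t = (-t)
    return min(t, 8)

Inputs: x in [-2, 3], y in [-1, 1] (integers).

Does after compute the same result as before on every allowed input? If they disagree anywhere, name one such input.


Equivalent — the differences include boolean connective usage differs; also arithmetic usage differs; also statement counts differ; also comparison usage differs; also constant usage differs, yet no declared input distinguishes the two.
Tracing x=2, y=-1: before: t=1, then (max(y, t) <= (-1 * x)) is false, then t=0, then t=0, then returns 0 | after: t=1, then (not (max(y, t) > (-1 * x))) is false, then t=0, then t=0, then returns 0 — matching result 0.
Sweeping the whole domain (18 inputs) finds no disagreement.
verdict: equivalent


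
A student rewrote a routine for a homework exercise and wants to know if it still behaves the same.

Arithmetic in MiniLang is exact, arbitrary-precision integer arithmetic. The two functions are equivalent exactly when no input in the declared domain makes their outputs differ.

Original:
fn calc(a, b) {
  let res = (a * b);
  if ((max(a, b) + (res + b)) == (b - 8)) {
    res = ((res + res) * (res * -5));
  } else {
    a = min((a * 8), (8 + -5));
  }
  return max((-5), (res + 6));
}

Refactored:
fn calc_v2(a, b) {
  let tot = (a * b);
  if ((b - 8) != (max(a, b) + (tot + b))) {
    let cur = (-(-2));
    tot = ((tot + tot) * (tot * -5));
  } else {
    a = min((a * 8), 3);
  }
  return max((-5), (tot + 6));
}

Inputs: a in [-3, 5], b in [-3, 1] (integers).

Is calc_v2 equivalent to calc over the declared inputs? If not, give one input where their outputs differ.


Run the pair on a=-3, b=-3.
calc: res=9, then ((max(a, b) + (res + b)) == (b - 8)) is false, then a=-24, then returns 15
calc_v2: tot=9, then ((b - 8) != (max(a, b) + (tot + b))) is true, then cur=2, then tot=-810, then returns -5
15 != -5, so the rewrite changes behavior.
verdict: not equivalent; witness: a=-3, b=-3


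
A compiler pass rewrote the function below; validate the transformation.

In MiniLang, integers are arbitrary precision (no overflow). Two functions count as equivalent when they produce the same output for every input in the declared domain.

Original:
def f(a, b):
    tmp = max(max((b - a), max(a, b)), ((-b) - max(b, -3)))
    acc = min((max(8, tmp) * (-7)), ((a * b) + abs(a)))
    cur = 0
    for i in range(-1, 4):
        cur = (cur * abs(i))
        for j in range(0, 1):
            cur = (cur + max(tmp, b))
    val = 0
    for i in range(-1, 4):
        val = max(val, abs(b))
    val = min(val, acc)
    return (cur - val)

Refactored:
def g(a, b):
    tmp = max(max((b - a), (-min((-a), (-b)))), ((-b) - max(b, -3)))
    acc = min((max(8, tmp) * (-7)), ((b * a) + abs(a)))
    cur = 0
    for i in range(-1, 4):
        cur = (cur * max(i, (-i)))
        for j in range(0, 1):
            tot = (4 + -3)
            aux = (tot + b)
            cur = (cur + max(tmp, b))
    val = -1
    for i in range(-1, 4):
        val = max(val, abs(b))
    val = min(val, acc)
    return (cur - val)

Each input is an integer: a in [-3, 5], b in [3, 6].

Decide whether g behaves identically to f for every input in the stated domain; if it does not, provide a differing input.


Equivalent. The suspicious edit (`0` became `-1`) never changes the result for any input inside the declared domain.
An exhaustive pass over the 36 declared inputs shows identical outputs.
Spot check at a=0, b=4 — f: tmp becomes 4; next acc becomes -56; next cur becomes 0; next at i=-1:; next cur becomes 0; next at j=0:; next cur becomes 4; next at i=0:; next cur becomes 0; next at j=0:; next cur becomes 4; next at i=1:; next cur becomes 4; next at j=0:; next cur becomes 8; next at i=2:; next cur becomes 16; next at j=0:; next cur becomes 20; next at i=3:; next cur becomes 60; next at j=0:; next cur becomes 64; next val becomes 0; next at i=-1:; next val becomes 4; next at i=0:; next val becomes 4; next at i=1:; next val becomes 4; next at i=2:; next val becomes 4; next at i=3:; next val becomes 4; next val becomes -56; next final value 120. g: tmp becomes 4; next acc becomes -56; next cur becomes 0; next at i=-1:; next cur becomes 0; next at j=0:; next tot becomes 1; next aux becomes 5; next cur becomes 4; next at i=0:; next cur becomes 0; next at j=0:; next tot becomes 1; next aux becomes 5; next cur becomes 4; next at i=1:; next cur becomes 4; next at j=0:; next tot becomes 1; next aux becomes 5; next cur becomes 8; next at i=2:; next cur becomes 16; next at j=0:; next tot becomes 1; next aux becomes 5; next cur becomes 20; next at i=3:; next cur becomes 60; next at j=0:; next tot becomes 1; next aux becomes 5; next cur becomes 64; next val becomes -1; next at i=-1:; next val becomes 4; next at i=0:; next val becomes 4; next at i=1:; next val becomes 4; next at i=2:; next val becomes 4; next at i=3:; next val becomes 4; next val becomes -56; next final value 120. Both give 120.
verdict: equivalent


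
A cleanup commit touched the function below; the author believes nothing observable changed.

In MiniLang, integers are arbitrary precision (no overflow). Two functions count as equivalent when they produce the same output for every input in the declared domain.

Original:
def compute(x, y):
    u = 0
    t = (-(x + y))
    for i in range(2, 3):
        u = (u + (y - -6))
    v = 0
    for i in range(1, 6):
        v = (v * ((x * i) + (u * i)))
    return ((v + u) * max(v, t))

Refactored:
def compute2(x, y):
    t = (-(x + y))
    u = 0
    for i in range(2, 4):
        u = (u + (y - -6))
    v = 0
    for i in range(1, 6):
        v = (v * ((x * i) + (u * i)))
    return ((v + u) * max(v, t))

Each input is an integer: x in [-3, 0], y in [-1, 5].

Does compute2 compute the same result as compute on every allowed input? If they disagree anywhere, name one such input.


Consider the input x=-3, y=-1.
compute: u=0, then t=4, then (i=2), then u=5, then v=0, then (i=1), then v=0, then (i=2), then v=0, then (i=3), then v=0, then (i=4), then v=0, then (i=5), then v=0, then returns 20
compute2: t=4, then u=0, then (i=2), then u=5, then (i=3), then u=10, then v=0, then (i=1), then v=0, then (i=2), then v=0, then (i=3), then v=0, then (i=4), then v=0, then (i=5), then v=0, then returns 40
20 against 40: the behavior changed.
verdict: not equivalent; witness: x=-3, y=-1


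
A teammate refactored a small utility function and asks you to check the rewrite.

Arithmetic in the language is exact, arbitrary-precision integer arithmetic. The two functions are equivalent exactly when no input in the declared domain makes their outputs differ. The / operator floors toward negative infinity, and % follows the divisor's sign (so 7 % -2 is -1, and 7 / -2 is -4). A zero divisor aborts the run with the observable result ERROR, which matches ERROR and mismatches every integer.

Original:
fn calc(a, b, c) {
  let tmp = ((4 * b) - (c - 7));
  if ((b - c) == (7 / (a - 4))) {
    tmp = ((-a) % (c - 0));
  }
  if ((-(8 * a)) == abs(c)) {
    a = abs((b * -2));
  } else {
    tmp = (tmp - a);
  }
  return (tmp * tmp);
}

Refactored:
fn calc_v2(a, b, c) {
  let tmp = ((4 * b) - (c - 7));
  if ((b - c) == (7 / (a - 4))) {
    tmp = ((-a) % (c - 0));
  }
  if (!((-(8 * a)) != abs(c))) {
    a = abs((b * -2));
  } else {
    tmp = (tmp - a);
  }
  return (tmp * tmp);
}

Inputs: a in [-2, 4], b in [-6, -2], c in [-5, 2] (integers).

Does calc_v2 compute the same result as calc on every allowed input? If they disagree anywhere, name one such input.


Behavior is preserved: although boolean connective usage differs; also comparison usage differs, the outputs never diverge.
Tracing a=0, b=-3, c=-5: calc: tmp=0, then ((b - c) == (7 / (a - 4))) is false, then ((-(8 * a)) == abs(c)) is false, then tmp=0, then returns 0 | calc_v2: tmp=0, then ((b - c) == (7 / (a - 4))) is false, then (!((-(8 * a)) != abs(c))) is false, then tmp=0, then returns 0 — matching result 0.
Sweeping the whole domain (280 inputs) finds no disagreement.
verdict: equivalent


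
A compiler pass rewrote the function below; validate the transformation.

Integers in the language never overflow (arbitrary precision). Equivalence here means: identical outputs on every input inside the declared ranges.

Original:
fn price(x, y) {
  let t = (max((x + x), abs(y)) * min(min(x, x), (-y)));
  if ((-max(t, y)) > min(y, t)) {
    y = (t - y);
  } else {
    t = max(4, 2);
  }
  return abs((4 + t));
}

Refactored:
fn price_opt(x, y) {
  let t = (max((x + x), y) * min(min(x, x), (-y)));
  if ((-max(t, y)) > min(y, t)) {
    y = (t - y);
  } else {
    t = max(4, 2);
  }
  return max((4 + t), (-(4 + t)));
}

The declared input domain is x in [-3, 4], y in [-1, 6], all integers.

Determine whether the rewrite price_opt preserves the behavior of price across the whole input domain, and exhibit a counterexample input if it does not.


These are not equivalent — on x=-3, y=-1 the outputs split (1 vs 8).
price: t=-3, then ((-max(t, y)) > min(y, t)) is true, then y=-2, then returns 1
price_opt: t=3, then ((-max(t, y)) > min(y, t)) is false, then t=4, then returns 8
verdict: not equivalent; witness: x=-3, y=-1


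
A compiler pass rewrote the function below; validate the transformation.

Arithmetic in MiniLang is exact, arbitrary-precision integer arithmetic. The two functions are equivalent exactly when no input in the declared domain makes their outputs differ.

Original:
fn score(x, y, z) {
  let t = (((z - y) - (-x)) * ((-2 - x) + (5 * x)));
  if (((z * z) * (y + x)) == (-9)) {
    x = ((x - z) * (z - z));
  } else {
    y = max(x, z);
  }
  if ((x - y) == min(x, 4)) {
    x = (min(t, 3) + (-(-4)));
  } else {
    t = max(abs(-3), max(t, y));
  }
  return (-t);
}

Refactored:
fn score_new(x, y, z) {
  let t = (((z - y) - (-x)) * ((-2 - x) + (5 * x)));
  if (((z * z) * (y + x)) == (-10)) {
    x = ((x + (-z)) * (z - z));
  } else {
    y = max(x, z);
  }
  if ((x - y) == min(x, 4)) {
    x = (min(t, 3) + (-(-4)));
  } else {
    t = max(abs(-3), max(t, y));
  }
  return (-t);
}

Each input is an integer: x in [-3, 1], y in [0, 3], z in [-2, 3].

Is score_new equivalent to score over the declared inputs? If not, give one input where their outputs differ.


There is a counterexample at x=-1, y=0, z=3: 12 on one side, -3 on the other.
score: t := -12 | (((z * z) * (y + x)) == (-9)): true | x := 0 | ((x - y) == min(x, 4)): true | x := -8 | result 12
score_new: t := -12 | (((z * z) * (y + x)) == (-10)): false | y := 3 | ((x - y) == min(x, 4)): false | t := 3 | result -3
verdict: not equivalent; witness: x=-1, y=0, z=3


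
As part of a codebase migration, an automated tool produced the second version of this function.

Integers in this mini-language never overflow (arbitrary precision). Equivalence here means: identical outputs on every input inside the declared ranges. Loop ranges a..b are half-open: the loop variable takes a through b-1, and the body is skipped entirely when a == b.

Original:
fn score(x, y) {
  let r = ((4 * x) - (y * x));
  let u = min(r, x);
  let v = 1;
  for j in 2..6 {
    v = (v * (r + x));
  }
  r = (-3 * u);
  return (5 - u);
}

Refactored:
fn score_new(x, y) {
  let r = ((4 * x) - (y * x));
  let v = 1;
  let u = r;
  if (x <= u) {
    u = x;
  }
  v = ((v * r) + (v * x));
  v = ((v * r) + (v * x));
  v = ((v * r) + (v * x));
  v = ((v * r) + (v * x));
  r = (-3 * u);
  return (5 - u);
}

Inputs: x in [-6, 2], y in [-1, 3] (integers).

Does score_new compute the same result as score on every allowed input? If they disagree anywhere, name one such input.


There is a behavioral-looking edit here, yet the outcome never shifts on this domain.
One worked example (x=-5, y=2) — score: r=-10, then u=-10, then v=1, then (j=2), then v=-15, then (j=3), then v=225, then (j=4), then v=-3375, then (j=5), then v=50625, then r=30, then returns 15; score_new: r=-10, then v=1, then u=-10, then (x <= u) is false, then v=-15, then v=225, then v=-3375, then v=50625, then r=30, then returns 15; agreement on 15.
Checked all 45 inputs in the declared domain: the outputs agree on every one.
verdict: equivalent


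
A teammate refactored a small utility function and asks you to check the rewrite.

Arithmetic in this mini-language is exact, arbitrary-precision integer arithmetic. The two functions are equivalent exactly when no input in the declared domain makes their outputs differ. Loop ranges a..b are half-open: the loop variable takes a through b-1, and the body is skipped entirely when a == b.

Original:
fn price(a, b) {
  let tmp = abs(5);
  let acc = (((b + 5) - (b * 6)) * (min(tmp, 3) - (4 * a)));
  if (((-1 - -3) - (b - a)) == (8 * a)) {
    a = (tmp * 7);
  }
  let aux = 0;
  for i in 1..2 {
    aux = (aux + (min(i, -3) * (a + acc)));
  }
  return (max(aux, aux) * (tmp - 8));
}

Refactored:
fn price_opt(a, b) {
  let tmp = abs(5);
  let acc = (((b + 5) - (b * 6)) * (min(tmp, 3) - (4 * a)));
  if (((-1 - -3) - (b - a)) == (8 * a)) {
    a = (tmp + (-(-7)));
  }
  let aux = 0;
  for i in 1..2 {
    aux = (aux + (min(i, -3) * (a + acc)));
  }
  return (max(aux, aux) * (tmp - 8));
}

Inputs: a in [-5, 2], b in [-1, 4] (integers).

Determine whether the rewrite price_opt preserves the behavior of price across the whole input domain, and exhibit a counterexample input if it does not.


The rewrite breaks on a=0, b=2, where the results are 180 and -27.
price: tmp=5, then acc=-15, then (((-1 - -3) - (b - a)) == (8 * a)) is true, then a=35, then aux=0, then (i=1), then aux=-60, then returns 180
price_opt: tmp=5, then acc=-15, then (((-1 - -3) - (b - a)) == (8 * a)) is true, then a=12, then aux=0, then (i=1), then aux=9, then returns -27
verdict: not equivalent; witness: a=0, b=2


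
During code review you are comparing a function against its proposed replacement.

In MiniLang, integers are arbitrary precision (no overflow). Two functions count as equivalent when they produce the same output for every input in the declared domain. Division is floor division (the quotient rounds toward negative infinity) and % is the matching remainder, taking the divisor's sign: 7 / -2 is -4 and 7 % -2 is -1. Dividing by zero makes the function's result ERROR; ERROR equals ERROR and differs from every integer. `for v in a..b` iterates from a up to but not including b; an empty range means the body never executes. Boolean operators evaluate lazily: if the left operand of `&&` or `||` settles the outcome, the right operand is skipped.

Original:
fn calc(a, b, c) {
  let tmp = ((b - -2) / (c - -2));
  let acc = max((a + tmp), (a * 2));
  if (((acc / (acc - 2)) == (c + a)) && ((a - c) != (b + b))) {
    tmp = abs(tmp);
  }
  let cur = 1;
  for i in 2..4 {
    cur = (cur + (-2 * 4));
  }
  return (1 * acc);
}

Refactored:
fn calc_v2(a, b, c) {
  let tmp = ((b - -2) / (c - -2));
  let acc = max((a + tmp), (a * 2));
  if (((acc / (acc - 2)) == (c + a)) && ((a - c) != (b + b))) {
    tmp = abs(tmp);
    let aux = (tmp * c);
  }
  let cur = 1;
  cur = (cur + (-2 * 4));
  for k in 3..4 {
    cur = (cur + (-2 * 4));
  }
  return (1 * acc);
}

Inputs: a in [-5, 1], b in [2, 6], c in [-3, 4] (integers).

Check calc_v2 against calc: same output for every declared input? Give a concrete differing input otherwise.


Changes here: loop structure differs; statement counts differ; arithmetic usage differs; constant usage differs; local variable names differ; the full 280-point sweep finds no disagreement.
verdict: equivalent


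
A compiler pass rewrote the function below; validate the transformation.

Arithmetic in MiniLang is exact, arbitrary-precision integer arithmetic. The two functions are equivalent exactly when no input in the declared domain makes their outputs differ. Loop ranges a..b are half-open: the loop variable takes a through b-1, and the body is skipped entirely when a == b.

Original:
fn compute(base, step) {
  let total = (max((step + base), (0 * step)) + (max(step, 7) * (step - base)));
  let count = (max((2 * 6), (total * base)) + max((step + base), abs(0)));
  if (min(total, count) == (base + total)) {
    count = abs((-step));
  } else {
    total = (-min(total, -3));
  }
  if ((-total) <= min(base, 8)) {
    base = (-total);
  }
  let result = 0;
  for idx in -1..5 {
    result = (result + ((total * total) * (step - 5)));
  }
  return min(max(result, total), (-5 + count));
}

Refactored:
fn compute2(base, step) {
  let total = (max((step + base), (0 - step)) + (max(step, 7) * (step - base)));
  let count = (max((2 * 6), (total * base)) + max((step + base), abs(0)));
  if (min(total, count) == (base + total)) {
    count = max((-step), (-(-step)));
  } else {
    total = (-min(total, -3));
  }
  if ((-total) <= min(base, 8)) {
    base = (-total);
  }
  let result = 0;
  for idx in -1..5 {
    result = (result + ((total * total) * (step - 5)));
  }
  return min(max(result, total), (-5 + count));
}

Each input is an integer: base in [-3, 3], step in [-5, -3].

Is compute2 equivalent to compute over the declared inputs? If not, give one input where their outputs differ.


Consider the input base=-3, step=-5.
compute: total := -14 | count := 42 | (min(total, count) == (base + total)): false | total := 14 | ((-total) <= min(base, 8)): true | base := -14 | result := 0 | iter idx=-1: | result := -1960 | iter idx=0: | result := -3920 | iter idx=1: | result := -5880 | iter idx=2: | result := -7840 | iter idx=3: | result := -9800 | iter idx=4: | result := -11760 | result 14
compute2: total := -9 | count := 27 | (min(total, count) == (base + total)): false | total := 9 | ((-total) <= min(base, 8)): true | base := -9 | result := 0 | iter idx=-1: | result := -810 | iter idx=0: | result := -1620 | iter idx=1: | result := -2430 | iter idx=2: | result := -3240 | iter idx=3: | result := -4050 | iter idx=4: | result := -4860 | result 9
14 against 9: the behavior changed.
verdict: not equivalent; witness: base=-3, step=-5


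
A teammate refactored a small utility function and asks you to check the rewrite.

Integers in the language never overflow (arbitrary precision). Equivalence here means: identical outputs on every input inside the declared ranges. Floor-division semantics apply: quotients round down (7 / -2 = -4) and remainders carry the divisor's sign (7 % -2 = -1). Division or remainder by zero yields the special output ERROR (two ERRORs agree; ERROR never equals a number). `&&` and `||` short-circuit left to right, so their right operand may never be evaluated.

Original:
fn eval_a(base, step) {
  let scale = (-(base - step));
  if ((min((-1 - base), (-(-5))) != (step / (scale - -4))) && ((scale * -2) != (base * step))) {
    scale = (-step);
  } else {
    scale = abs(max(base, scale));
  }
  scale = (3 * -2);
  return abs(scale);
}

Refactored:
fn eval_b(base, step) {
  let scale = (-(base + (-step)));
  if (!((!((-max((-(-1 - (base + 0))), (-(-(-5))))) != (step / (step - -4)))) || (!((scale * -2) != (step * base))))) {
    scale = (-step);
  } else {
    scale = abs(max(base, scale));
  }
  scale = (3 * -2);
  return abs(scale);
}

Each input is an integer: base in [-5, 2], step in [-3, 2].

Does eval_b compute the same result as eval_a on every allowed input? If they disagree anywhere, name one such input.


Consider the input base=1, step=-3.
eval_a: scale := -4 | divide-by-zero, output ERROR
eval_b: scale := -4 | (!((!((-max((-(-1 - (base + 0))), (-(-(-5))))) != (step / (step - -4)))) || (!((scale * -2) != (step * base))))): true | scale := 3 | scale := -6 | result 6
ERROR vs 6 — the two versions disagree here.
verdict: not equivalent; witness: base=1, step=-3


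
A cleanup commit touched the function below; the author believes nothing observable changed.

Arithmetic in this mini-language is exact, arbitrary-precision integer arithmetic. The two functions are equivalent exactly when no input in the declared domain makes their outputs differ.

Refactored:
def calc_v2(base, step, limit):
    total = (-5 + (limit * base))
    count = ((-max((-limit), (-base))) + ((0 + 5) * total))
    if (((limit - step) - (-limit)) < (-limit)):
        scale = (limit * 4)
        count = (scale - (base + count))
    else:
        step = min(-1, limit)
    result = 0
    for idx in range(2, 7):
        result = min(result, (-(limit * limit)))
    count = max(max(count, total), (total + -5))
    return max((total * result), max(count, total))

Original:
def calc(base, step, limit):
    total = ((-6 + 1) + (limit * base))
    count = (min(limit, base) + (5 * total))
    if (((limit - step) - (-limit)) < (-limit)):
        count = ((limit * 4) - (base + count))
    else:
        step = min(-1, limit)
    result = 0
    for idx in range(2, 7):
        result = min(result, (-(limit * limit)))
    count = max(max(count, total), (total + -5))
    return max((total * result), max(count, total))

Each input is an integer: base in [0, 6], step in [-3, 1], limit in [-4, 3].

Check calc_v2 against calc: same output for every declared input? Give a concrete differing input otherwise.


Equivalent — the differences include statement counts differ, and local variable names differ, and constant usage differs, and min/max/abs usage differs, yet no declared input distinguishes the two.
Tracing base=1, step=-2, limit=0: calc: total=-5, then count=-25, then (((limit - step) - (-limit)) < (-limit)) is false, then step=-1, then result=0, then (idx=2), then result=0, then (idx=3), then result=0, then (idx=4), then result=0, then (idx=5), then result=0, then (idx=6), then result=0, then count=-5, then returns 0 | calc_v2: total=-5, then count=-25, then (((limit - step) - (-limit)) < (-limit)) is false, then step=-1, then result=0, then (idx=2), then result=0, then (idx=3), then result=0, then (idx=4), then result=0, then (idx=5), then result=0, then (idx=6), then result=0, then count=-5, then returns 0 — matching result 0.
Checked all 280 inputs in the declared domain: the outputs agree on every one.
verdict: equivalent


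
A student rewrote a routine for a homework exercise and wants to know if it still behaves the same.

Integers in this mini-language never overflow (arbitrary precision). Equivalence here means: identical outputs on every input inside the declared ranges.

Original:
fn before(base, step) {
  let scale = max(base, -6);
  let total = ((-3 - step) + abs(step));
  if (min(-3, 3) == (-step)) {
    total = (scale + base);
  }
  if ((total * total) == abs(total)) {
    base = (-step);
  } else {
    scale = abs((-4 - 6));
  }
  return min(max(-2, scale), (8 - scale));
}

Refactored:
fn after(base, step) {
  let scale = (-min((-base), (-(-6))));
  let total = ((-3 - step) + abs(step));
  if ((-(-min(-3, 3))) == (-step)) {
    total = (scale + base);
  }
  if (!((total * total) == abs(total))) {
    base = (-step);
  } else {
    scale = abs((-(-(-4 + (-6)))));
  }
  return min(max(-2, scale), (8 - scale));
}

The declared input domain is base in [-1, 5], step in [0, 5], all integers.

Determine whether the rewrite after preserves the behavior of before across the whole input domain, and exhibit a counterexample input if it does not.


There is a counterexample at base=-1, step=0: -2 on one side, -1 on the other.
before: scale becomes -1; next total becomes -3; next (min(-3, 3) == (-step)) evaluates to false; next ((total * total) == abs(total)) evaluates to false; next scale becomes 10; next final value -2
after: scale becomes -1; next total becomes -3; next ((-(-min(-3, 3))) == (-step)) evaluates to false; next (!((total * total) == abs(total))) evaluates to true; next base becomes 0; next final value -1
verdict: not equivalent; witness: base=-1, step=0


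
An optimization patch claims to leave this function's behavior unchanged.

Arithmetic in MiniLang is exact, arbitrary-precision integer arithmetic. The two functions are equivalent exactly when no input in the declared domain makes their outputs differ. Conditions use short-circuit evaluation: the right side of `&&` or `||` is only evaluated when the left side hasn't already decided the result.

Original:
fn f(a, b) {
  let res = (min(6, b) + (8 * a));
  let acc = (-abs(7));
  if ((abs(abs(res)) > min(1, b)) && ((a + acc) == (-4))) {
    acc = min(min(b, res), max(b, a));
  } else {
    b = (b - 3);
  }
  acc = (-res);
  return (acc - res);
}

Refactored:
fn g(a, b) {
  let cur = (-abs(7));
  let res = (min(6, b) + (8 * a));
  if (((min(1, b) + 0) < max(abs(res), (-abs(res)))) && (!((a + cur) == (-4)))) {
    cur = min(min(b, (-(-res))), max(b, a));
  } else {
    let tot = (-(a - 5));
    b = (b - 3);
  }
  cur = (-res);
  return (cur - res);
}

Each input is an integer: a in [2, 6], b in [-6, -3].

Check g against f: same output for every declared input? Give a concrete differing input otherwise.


The suspicious-looking change has no observable effect anywhere in the declared ranges.
Spot check at a=5, b=-3 — f: res becomes 37; next acc becomes -7; next ((abs(abs(res)) > min(1, b)) && ((a + acc) == (-4))) evaluates to false; next b becomes -6; next acc becomes -37; next final value -74. g: cur becomes -7; next res becomes 37; next (((min(1, b) + 0) < max(abs(res), (-abs(res)))) && (!((a + cur) == (-4)))) evaluates to true; next cur becomes -3; next cur becomes -37; next final value -74. Both give -74.
Checked all 20 inputs in the declared domain: the outputs agree on every one.
verdict: equivalent


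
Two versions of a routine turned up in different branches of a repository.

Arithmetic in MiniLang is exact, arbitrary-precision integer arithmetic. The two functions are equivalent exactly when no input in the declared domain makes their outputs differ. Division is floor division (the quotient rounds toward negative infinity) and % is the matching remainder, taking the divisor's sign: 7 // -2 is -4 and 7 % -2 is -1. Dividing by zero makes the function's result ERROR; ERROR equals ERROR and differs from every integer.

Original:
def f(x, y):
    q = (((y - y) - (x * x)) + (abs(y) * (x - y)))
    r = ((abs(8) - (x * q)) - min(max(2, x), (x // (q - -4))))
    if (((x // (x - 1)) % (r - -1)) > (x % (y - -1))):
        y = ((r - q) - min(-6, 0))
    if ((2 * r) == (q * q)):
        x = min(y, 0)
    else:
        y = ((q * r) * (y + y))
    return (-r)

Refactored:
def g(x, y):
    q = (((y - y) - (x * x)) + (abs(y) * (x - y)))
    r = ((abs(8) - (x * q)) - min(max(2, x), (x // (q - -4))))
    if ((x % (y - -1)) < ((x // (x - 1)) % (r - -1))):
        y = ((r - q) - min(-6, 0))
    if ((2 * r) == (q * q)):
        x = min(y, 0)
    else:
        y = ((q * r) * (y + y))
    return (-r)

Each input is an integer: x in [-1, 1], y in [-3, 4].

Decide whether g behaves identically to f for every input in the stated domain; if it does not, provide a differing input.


Comparing the listings, the differences include: comparison usage differs.
One worked example (x=0, y=-2) — f: q=4, then r=8, then (((x // (x - 1)) % (r - -1)) > (x % (y - -1))) is false, then ((2 * r) == (q * q)) is true, then x=-2, then returns -8; g: q=4, then r=8, then ((x % (y - -1)) < ((x // (x - 1)) % (r - -1))) is false, then ((2 * r) == (q * q)) is true, then x=-2, then returns -8; agreement on -8.
An exhaustive pass over the 24 declared inputs shows identical outputs.
verdict: equivalent
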